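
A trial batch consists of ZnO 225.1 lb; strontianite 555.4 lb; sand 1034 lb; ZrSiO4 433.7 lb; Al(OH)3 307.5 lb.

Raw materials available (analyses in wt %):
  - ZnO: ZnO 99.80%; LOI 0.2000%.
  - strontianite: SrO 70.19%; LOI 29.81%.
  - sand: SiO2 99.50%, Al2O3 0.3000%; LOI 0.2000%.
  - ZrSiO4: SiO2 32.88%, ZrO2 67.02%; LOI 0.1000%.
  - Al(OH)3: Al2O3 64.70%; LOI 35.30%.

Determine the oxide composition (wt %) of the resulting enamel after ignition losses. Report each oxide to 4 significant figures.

Glass mass = 2279 lb (batch 2556 − LOI 277.1).
Composition: SiO2 51.41%, ZnO 9.859%, SrO 17.11%, Al2O3 8.867%, ZrO2 12.76%

Working values are displayed (rounded to 4 significant figures) between the steps. All internal work runs at full precision from first step to last. Exactly one rounding lands on every reported value; the derived quantities, including net glass mass, yield, the totals, five oxide percentages, ignition loss, are carried from the batch weights on 2279 lb of glass in exact precision, as quoted within the problem or answer text.
Delivered oxide masses:
  SiO2: 1034·0.9950 + 433.7·0.3288 = 1171 lb
  ZnO: 225.1·0.9980 = 224.6 lb
  SrO: 555.4·0.7019 = 389.8 lb
  Al2O3: 1034·0.003000 + 307.5·0.6470 = 202.1 lb
  ZrO2: 433.7·0.6702 = 290.7 lb
LOI: 225.1·0.002000 + 555.4·0.2981 + 1034·0.002000 + 433.7·0.001000 + 307.5·0.3530 = 277.1 lb
Glass mass = batch − LOI = 2556 − 277.1 = 2279 lb (the oxide masses sum to this)
oxide / glass × 100 gives the wt %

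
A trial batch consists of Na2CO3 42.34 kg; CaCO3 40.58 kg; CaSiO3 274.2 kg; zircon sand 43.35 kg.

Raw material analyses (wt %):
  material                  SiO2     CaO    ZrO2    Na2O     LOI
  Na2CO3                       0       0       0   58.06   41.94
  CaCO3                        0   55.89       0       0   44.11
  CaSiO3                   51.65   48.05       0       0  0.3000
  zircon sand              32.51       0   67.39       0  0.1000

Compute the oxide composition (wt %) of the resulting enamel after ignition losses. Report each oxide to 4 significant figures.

Values along the way appear rounded to 4 significant figures in the working. The whole derivation runs at full float precision at each step — exactly one rounding is applied to each reported value; derived quantities, which include yield, ignition loss, glass mass, four oxide percentages, totals, are re-derived at exact precision, exactly as shown in either problem or answer, starting from the weights per 363.9 kg of glass.
Per-oxide mass from batch:
  SiO2: 274.2·0.5165 + 43.35·0.3251 = 155.7 kg
  CaO: 40.58·0.5589 + 274.2·0.4805 = 154.4 kg
  ZrO2: 43.35·0.6739 = 29.21 kg
  Na2O: 42.34·0.5806 = 24.58 kg
LOI: 42.34·0.4194 + 40.58·0.4411 + 274.2·0.003000 + 43.35·0.001000 = 36.52 kg
Resulting glass, batch − LOI: 400.5 − 36.52 = 363.9 kg (matching Σ of the oxides)
wt % = 100 × oxide mass / glass mass

Glass mass = 363.9 kg (batch 400.5 − LOI 36.52).
Composition: SiO2 42.79%, CaO 42.43%, ZrO2 8.027%, Na2O 6.754%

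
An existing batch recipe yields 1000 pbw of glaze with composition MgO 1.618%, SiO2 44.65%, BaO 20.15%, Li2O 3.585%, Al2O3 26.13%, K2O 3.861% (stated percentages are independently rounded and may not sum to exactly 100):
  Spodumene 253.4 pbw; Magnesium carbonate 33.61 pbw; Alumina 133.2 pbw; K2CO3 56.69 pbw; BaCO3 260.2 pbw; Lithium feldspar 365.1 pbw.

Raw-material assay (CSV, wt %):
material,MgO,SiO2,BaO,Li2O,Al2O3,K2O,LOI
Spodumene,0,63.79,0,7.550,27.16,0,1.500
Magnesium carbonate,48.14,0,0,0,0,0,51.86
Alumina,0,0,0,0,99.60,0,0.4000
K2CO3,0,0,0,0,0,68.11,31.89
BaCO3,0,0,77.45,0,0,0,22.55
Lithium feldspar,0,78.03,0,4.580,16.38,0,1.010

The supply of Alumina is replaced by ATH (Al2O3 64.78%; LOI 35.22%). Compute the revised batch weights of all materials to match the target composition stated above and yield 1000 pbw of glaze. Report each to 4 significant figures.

Revised batch per 1000 pbw glaze:
  Spodumene: 253.4 pbw
  Magnesium carbonate: 33.61 pbw
  ATH: 204.8 pbw
  K2CO3: 56.69 pbw
  BaCO3: 260.2 pbw
  Lithium feldspar: 365.1 pbw
Total batch = 1174 pbw; LOI loss = 173.8 pbw

All arithmetic holds full precision end to end — working values are printed with 4-significant-digit rounding within the worked lines; each reported value undergoes a single rounding; all derived quantities (glass mass, LOI, six oxide percentages, yield, totals) are rebuilt in exact precision using the weight values on 1000 pbw of glass as quoted within the problem or the answer.
Oxide mass targets, per 1000 pbw glaze:
  MgO: 1.618% × 1000 = 16.18 pbw
  SiO2: 44.65% × 1000 = 446.5 pbw
  BaO: 20.15% × 1000 = 201.5 pbw
  Li2O: 3.585% × 1000 = 35.85 pbw
  Al2O3: 26.13% × 1000 = 261.3 pbw
  K2O: 3.861% × 1000 = 38.61 pbw
Checking each oxide sum given the weights on record, against the basis in use (each sum matches its target mass once rounding is allowed for):
  MgO: 33.61·0.4814 = 16.18 pbw (target 16.18 pbw)
  SiO2: 253.4·0.6379 + 365.1·0.7803 = 446.5 pbw (target 446.5 pbw)
  BaO: 260.2·0.7745 = 201.5 pbw (target 201.5 pbw)
  Li2O: 253.4·0.07550 + 365.1·0.04580 = 35.85 pbw (target 35.85 pbw)
  Al2O3: 253.4·0.2716 + 204.8·0.6478 + 365.1·0.1638 = 261.3 pbw (target 261.3 pbw)
  K2O: 56.69·0.6811 = 38.61 pbw (target 38.61 pbw)
Glass mass check: Σ batch − LOI loss = 1000 pbw (oxide target masses add up to 999.9 pbw; versus the stated basis of 1000 pbw — rounding explains the deltas).
Batch total: Σ batch = 1174 pbw; LOI loss = Σ batch·LOI = 173.8 pbw; yield, glass over the total, = 85.19%.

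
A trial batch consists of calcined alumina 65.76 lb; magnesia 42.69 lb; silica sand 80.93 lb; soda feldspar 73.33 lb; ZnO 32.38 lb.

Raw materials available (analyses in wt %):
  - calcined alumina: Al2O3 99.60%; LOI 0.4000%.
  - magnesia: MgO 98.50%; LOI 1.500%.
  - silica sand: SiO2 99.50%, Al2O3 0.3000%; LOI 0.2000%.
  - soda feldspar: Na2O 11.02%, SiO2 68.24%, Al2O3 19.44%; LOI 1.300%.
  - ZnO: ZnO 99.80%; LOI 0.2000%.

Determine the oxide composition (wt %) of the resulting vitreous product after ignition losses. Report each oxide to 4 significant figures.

All internal work runs at exact precision at every stage. Intermediates appear rounded to 4 significant figures across the worked steps. A single rounding yields every reported result — derived quantities, including LOI, glass mass, totals, the five compositions, the yield, are carried from the weighed amounts per 293.0 lb of glass at exact precision, as given in the problem or the answer.
What the batch supplies per oxide:
  ZnO: 32.38·0.9980 = 32.32 lb
  Na2O: 73.33·0.1102 = 8.081 lb
  SiO2: 80.93·0.9950 + 73.33·0.6824 = 130.6 lb
  Al2O3: 65.76·0.9960 + 80.93·0.003000 + 73.33·0.1944 = 80.00 lb
  MgO: 42.69·0.9850 = 42.05 lb
LOI: 65.76·0.004000 + 42.69·0.01500 + 80.93·0.002000 + 73.33·0.01300 + 32.38·0.002000 = 2.083 lb
Net of LOI, the glass mass = 295.1 − 2.083 = 293.0 lb (the oxide masses sum to this)
wt %: oxide over glass, times 100

Glass mass = 293.0 lb (batch 295.1 − LOI 2.083).
Composition: ZnO 11.03%, Na2O 2.758%, SiO2 44.56%, Al2O3 27.30%, MgO 14.35%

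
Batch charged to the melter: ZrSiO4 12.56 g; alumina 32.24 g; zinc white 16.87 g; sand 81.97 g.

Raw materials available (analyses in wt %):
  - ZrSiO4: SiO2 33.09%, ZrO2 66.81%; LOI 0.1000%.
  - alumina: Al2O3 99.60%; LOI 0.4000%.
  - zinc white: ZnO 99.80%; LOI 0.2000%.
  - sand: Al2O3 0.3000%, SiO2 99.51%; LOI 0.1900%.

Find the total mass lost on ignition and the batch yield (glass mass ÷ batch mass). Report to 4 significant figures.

Working values are shown rounded to 4 significant digits in the working; the whole derivation maintains full precision in all steps; a single rounding completes each reported result — all derived quantities are recomputed in full float precision (ignition loss, glass mass, the totals, the yield, the four compositions) starting from the weights for 143.3 g of glass, precisely as stated by problem or answer.
Ignition loss by material:
  ZrSiO4: 12.56 × 0.001000 = 0.01256 g
  alumina: 32.24 × 0.004000 = 0.1290 g
  zinc white: 16.87 × 0.002000 = 0.03374 g
  sand: 81.97 × 0.001900 = 0.1557 g
Total LOI = 0.3310 g
Glass = batch − LOI = 143.6 − 0.3310 = 143.3 g

LOI loss = 0.3310 g; glass = 143.3 g; yield = 99.77%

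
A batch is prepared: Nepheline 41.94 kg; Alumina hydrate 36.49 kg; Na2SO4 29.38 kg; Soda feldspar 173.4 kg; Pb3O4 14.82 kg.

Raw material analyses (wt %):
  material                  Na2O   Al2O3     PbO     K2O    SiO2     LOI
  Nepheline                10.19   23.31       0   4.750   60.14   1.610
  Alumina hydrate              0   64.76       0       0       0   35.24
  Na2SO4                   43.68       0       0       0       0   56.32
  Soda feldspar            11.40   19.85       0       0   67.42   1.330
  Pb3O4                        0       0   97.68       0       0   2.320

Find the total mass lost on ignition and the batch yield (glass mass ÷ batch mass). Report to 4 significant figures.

Mid-chain values are shown, with 4-significant-figure rounding, when written out — every computation runs at exact precision all the way through; every reported figure carries a single rounding — the derived quantities (net glass mass, ignition loss, five oxide percentages, yield, totals) are rebuilt from the weighed amounts for 263.3 kg of glass at full precision exactly as printed in the problem or the answer.
Ignition loss by material:
  Nepheline: 41.94 × 0.01610 = 0.6752 kg
  Alumina hydrate: 36.49 × 0.3524 = 12.86 kg
  Na2SO4: 29.38 × 0.5632 = 16.55 kg
  Soda feldspar: 173.4 × 0.01330 = 2.306 kg
  Pb3O4: 14.82 × 0.02320 = 0.3438 kg
Total LOI = 32.73 kg
Glass = batch − LOI = 296.0 − 32.73 = 263.3 kg

LOI loss = 32.73 kg; glass = 263.3 kg; yield = 88.94%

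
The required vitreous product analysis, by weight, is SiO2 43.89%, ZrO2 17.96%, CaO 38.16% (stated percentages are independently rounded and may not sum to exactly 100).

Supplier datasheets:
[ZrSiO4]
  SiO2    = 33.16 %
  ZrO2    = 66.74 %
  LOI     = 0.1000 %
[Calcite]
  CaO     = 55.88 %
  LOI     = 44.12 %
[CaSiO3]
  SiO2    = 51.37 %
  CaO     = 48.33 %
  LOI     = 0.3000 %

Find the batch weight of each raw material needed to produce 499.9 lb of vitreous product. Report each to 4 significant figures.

Batch per 499.9 lb vitreous product:
  ZrSiO4: 134.5 lb
  Calcite: 47.08 lb
  CaSiO3: 340.3 lb
Total batch = 521.9 lb; LOI loss = 21.93 lb; yield = 95.80%

In-progress results are shown rounded off to 4 significant digits across the worked steps; the whole derivation carries full float precision end to end. Every reported figure is rounded a single time; the derived quantities are carried using the weight values for 499.9 lb of glass in full float precision (LOI, three oxide percentages, net glass mass, the yield, totals) exactly as printed in question or answer.
Oxide-by-oxide targets in 499.9 lb vitreous product:
  SiO2: 43.89% × 499.9 = 219.4 lb
  ZrO2: 17.96% × 499.9 = 89.78 lb
  CaO: 38.16% × 499.9 = 190.8 lb
Per-oxide balance check using the reported weights, on the stated basis (every target is met by its sum within answer rounding):
  SiO2: 134.5·0.3316 + 340.3·0.5137 = 219.4 lb (target 219.4 lb)
  ZrO2: 134.5·0.6674 = 89.77 lb (target 89.78 lb)
  CaO: 47.08·0.5588 + 340.3·0.4833 = 190.8 lb (target 190.8 lb)
Glass-mass sanity pass: the batch minus its LOI: 500.0 lb (the Σ of target masses is 499.9 lb; versus the stated basis of 499.9 lb — a pure rounding effect).
Whole-batch sum: Σ batch = 521.9 lb; loss to ignition Σ batch·LOI = 21.93 lb; yield: glass divided by total = 95.80%.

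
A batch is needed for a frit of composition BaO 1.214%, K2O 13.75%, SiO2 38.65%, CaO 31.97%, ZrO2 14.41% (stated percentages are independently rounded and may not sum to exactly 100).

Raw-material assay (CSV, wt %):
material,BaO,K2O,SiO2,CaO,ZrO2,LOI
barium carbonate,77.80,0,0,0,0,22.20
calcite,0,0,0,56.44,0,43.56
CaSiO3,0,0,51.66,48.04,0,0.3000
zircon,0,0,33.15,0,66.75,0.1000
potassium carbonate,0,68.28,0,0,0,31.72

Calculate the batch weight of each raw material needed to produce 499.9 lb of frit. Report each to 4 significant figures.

Batch per 499.9 lb frit:
  barium carbonate: 7.800 lb
  calcite: 23.77 lb
  CaSiO3: 304.8 lb
  zircon: 107.9 lb
  potassium carbonate: 100.7 lb
Total batch = 545.0 lb; LOI loss = 45.05 lb; yield = 91.73%

The intermediate values are shown, with 4-significant-figure rounding, in the printout. The whole derivation carries full precision at all times — every reported number is rounded only once; the derived quantities are re-derived at full float precision (the five compositions, glass mass, yield, ignition loss, totals) from the batch weights on 499.9 lb of glass as given in either problem or answer.
Per-oxide target masses for 499.9 lb frit:
  BaO: 1.214% × 499.9 = 6.069 lb
  K2O: 13.75% × 499.9 = 68.74 lb
  SiO2: 38.65% × 499.9 = 193.2 lb
  CaO: 31.97% × 499.9 = 159.8 lb
  ZrO2: 14.41% × 499.9 = 72.04 lb
Balance tally, oxide-wise, working from each reported weight, under the basis named above (sum by sum, the targets are met up to rounding of the answer):
  BaO: 7.800·0.7780 = 6.068 lb (target 6.069 lb)
  K2O: 100.7·0.6828 = 68.76 lb (target 68.74 lb)
  SiO2: 304.8·0.5166 + 107.9·0.3315 = 193.2 lb (target 193.2 lb)
  CaO: 23.77·0.5644 + 304.8·0.4804 = 159.8 lb (target 159.8 lb)
  ZrO2: 107.9·0.6675 = 72.02 lb (target 72.04 lb)
Glass-mass bookkeeping: total batch − LOI = 499.9 lb (targets for the oxides total 499.9 lb; against the stated basis, 499.9 lb — a pure rounding effect).
Batch grand total — Σ batch = 545.0 lb; LOI loss = Σ batch·LOI = 45.05 lb; as yield: glass ÷ batch → 91.73%.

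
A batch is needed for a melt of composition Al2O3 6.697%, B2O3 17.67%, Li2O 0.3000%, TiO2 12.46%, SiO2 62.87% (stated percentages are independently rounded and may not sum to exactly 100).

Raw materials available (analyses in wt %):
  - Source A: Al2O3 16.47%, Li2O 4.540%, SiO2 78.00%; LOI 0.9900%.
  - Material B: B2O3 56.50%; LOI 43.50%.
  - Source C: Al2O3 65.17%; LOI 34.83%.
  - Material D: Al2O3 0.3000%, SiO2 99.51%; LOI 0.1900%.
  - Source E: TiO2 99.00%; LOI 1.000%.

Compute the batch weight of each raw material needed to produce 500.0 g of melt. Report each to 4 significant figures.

Mid-chain values are printed, rounded to four significant figures, at each printed step — every computation holds full precision from first step to last — exactly one rounding goes into each reported number. All derived quantities (five oxide percentages, LOI, glass mass, yield, the totals) are computed at full float precision from the batch weights at 500.0 g of glass, as set out in either problem or answer.
Per-oxide target masses for 500.0 g melt:
  Al2O3: 6.697% × 500.0 = 33.48 g
  B2O3: 17.67% × 500.0 = 88.35 g
  Li2O: 0.3000% × 500.0 = 1.500 g
  TiO2: 12.46% × 500.0 = 62.30 g
  SiO2: 62.87% × 500.0 = 314.4 g
Per-oxide balance check working from each reported weight, per the basis as stated (summed amounts equal target values inside rounding margins):
  Al2O3: 33.04·0.1647 + 41.70·0.6517 + 290.0·0.003000 = 33.49 g (target 33.48 g)
  B2O3: 156.4·0.5650 = 88.37 g (target 88.35 g)
  Li2O: 33.04·0.04540 = 1.500 g (target 1.500 g)
  TiO2: 62.93·0.9900 = 62.30 g (target 62.30 g)
  SiO2: 33.04·0.7800 + 290.0·0.9951 = 314.4 g (target 314.4 g)
Glass-mass closure: total batch − LOI = 500.0 g (targets for the oxides total 500.0 g; versus the stated basis of 500.0 g — differing by rounding only).
Summing the batch: Σ batch = 584.1 g; LOI removed, Σ of batch·LOI: 84.07 g; glass ÷ batch gives a yield of 85.61%.

Batch per 500.0 g melt:
  Source A: 33.04 g
  Material B: 156.4 g
  Source C: 41.70 g
  Material D: 290.0 g
  Source E: 62.93 g
Total batch = 584.1 g; LOI loss = 84.07 g; yield = 85.61%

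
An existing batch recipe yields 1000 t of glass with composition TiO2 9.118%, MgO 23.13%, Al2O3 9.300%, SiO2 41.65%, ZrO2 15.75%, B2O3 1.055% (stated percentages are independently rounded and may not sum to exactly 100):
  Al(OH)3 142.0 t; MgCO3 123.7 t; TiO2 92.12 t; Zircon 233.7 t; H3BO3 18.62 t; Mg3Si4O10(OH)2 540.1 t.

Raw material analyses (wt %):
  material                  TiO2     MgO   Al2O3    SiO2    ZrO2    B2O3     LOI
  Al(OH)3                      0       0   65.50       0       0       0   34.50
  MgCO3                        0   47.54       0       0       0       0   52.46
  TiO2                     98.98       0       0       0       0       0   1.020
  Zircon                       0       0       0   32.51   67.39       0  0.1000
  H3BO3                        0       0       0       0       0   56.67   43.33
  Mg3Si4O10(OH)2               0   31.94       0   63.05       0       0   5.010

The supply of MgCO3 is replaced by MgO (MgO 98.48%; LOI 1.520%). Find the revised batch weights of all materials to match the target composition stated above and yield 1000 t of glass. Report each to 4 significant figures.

All arithmetic runs at full precision from start to finish — working values appear (rounded to 4 significant digits) when written out. A single rounding completes every reported number; the derived quantities, which include LOI, yield, glass mass, six oxide percentages, totals, are re-derived at exact precision, as set out in problem or answer, from the batch weights per 1000 t of glass.
Per-oxide target masses for 1000 t glass:
  TiO2: 9.118% × 1000 = 91.18 t
  MgO: 23.13% × 1000 = 231.3 t
  Al2O3: 9.300% × 1000 = 93.00 t
  SiO2: 41.65% × 1000 = 416.5 t
  ZrO2: 15.75% × 1000 = 157.5 t
  B2O3: 1.055% × 1000 = 10.55 t
A balance pass over the oxides, applying the batch weights above, relative to the basis at hand (each sum matches its target mass within answer rounding):
  TiO2: 92.12·0.9898 = 91.18 t (target 91.18 t)
  MgO: 59.71·0.9848 + 540.1·0.3194 = 231.3 t (target 231.3 t)
  Al2O3: 142.0·0.6550 = 93.01 t (target 93.00 t)
  SiO2: 233.7·0.3251 + 540.1·0.6305 = 416.5 t (target 416.5 t)
  ZrO2: 233.7·0.6739 = 157.5 t (target 157.5 t)
  B2O3: 18.62·0.5667 = 10.55 t (target 10.55 t)
The glass-mass cross-check: total charge less LOI = 1000 t (oxide target masses add up to 1000 t; versus the stated basis of 1000 t — a pure rounding effect).
Batch grand total — Σ batch = 1086 t; the LOI term Σ batch·LOI equals 86.20 t; glass ÷ batch gives a yield of 92.06%.

Revised batch per 1000 t glass:
  Al(OH)3: 142.0 t
  MgO: 59.71 t
  TiO2: 92.12 t
  Zircon: 233.7 t
  H3BO3: 18.62 t
  Mg3Si4O10(OH)2: 540.1 t
Total batch = 1086 t; LOI loss = 86.20 t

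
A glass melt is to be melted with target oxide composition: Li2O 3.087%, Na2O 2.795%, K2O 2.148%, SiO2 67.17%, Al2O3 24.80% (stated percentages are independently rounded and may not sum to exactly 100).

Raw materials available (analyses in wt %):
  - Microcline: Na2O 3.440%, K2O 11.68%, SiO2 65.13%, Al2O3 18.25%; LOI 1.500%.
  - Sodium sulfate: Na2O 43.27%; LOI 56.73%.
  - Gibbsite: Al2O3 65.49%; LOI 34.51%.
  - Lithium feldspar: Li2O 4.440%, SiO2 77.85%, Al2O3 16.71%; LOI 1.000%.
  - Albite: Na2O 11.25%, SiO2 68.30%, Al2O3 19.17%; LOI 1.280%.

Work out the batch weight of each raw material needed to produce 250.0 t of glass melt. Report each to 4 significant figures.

Batch per 250.0 t glass melt:
  Microcline: 45.98 t
  Sodium sulfate: 11.48 t
  Gibbsite: 36.37 t
  Lithium feldspar: 173.8 t
  Albite: 3.900 t
Total batch = 271.5 t; LOI loss = 21.54 t; yield = 92.07%

Working values are shown (rounded to four significant figures) between the steps — each numeric step runs at exact precision in all steps — every reported figure includes exactly one rounding. The derived quantities (five oxide percentages, the yield, glass mass, ignition loss, the totals) are recomputed at exact precision using the weight values per 250.0 t of glass, exactly as shown in the problem or the answer.
Oxide mass targets, per 250.0 t glass melt:
  Li2O: 3.087% × 250.0 = 7.718 t
  Na2O: 2.795% × 250.0 = 6.988 t
  K2O: 2.148% × 250.0 = 5.370 t
  SiO2: 67.17% × 250.0 = 167.9 t
  Al2O3: 24.80% × 250.0 = 62.00 t
Per-oxide balance check with the batch weights as given, per the basis as stated (delivered sums recover each target given rounding of the digits):
  Li2O: 173.8·0.04440 = 7.717 t (target 7.718 t)
  Na2O: 45.98·0.03440 + 11.48·0.4327 + 3.900·0.1125 = 6.988 t (target 6.988 t)
  K2O: 45.98·0.1168 = 5.370 t (target 5.370 t)
  SiO2: 45.98·0.6513 + 173.8·0.7785 + 3.900·0.6830 = 167.9 t (target 167.9 t)
  Al2O3: 45.98·0.1825 + 36.37·0.6549 + 173.8·0.1671 + 3.900·0.1917 = 62.00 t (target 62.00 t)
Glass-mass bookkeeping: total batch − LOI = 250.0 t (per-oxide target masses sum to 250.0 t; basis as stated: 250.0 t — a pure rounding effect).
Summing the batch: Σ batch = 271.5 t; loss to ignition Σ batch·LOI = 21.54 t; yield, glass over the total, = 92.07%.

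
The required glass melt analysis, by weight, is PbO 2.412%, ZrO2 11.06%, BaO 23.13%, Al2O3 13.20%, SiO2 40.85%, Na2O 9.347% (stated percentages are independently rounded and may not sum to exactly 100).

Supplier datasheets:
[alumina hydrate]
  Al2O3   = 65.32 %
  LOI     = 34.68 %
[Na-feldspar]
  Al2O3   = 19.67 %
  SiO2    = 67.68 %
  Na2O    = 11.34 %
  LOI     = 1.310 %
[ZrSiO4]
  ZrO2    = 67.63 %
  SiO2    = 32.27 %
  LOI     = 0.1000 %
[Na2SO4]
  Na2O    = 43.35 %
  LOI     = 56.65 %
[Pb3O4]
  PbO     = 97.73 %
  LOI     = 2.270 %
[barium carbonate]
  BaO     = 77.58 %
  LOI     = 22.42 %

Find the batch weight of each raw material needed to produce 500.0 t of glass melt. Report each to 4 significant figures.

The whole derivation carries exact precision at all times. Rounding to four significant figures extends to every intermediate as displayed — each reported result takes exactly one rounding. Derived quantities, including ignition loss, totals, the six compositions, net glass mass, the yield, are re-derived starting from the weights per 500.0 t of glass in full float precision, exactly as shown in question or answer.
Target oxide masses per 500.0 t glass melt:
  PbO: 2.412% × 500.0 = 12.06 t
  ZrO2: 11.06% × 500.0 = 55.30 t
  BaO: 23.13% × 500.0 = 115.6 t
  Al2O3: 13.20% × 500.0 = 66.00 t
  SiO2: 40.85% × 500.0 = 204.2 t
  Na2O: 9.347% × 500.0 = 46.74 t
Oxide-by-oxide audit with the batch weights as given, per the basis as stated (summed amounts equal target values inside rounding margins):
  PbO: 12.34·0.9773 = 12.06 t (target 12.06 t)
  ZrO2: 81.77·0.6763 = 55.30 t (target 55.30 t)
  BaO: 149.1·0.7758 = 115.7 t (target 115.6 t)
  Al2O3: 21.90·0.6532 + 262.8·0.1967 = 66.00 t (target 66.00 t)
  SiO2: 262.8·0.6768 + 81.77·0.3227 = 204.3 t (target 204.2 t)
  Na2O: 262.8·0.1134 + 39.06·0.4335 = 46.73 t (target 46.74 t)
Glass-mass bookkeeping: net batch after ignition = 500.0 t (the Σ of target masses is 500.0 t; with the basis standing at 500.0 t — a pure rounding effect).
Whole-batch sum: Σ batch = 567.0 t; LOI loss = Σ batch·LOI = 66.96 t; yield = glass ÷ total batch = 88.19%.

Batch per 500.0 t glass melt:
  alumina hydrate: 21.90 t
  Na-feldspar: 262.8 t
  ZrSiO4: 81.77 t
  Na2SO4: 39.06 t
  Pb3O4: 12.34 t
  barium carbonate: 149.1 t
Total batch = 567.0 t; LOI loss = 66.96 t; yield = 88.19%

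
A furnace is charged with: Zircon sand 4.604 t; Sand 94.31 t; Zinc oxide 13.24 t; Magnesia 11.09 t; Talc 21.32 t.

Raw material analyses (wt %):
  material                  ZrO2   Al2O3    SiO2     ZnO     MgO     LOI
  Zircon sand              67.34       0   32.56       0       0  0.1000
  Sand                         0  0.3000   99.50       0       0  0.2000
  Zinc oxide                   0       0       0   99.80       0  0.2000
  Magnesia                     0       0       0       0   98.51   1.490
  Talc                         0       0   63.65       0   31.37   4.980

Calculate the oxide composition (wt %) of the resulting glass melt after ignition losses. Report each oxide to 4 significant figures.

Glass mass = 143.1 t (batch 144.6 − LOI 1.447).
Composition: ZrO2 2.166%, Al2O3 0.1977%, SiO2 76.10%, ZnO 9.233%, MgO 12.31%

The working math keeps full precision all the way through; in-progress results are displayed, with 4-significant-digit rounding, in the printout; exactly one rounding lands on each reported result. Derived quantities (the five compositions, glass mass, totals, LOI, the yield) are recomputed using the weight values for 143.1 t of glass in exact precision as they appear in the question or the answer.
What the batch supplies per oxide:
  ZrO2: 4.604·0.6734 = 3.100 t
  Al2O3: 94.31·0.003000 = 0.2829 t
  SiO2: 4.604·0.3256 + 94.31·0.9950 + 21.32·0.6365 = 108.9 t
  ZnO: 13.24·0.9980 = 13.21 t
  MgO: 11.09·0.9851 + 21.32·0.3137 = 17.61 t
LOI: 4.604·0.001000 + 94.31·0.002000 + 13.24·0.002000 + 11.09·0.01490 + 21.32·0.04980 = 1.447 t
The glass mass, total less LOI, = 144.6 − 1.447 = 143.1 t (= Σ oxide masses)
each wt % is 100 × oxide ÷ glass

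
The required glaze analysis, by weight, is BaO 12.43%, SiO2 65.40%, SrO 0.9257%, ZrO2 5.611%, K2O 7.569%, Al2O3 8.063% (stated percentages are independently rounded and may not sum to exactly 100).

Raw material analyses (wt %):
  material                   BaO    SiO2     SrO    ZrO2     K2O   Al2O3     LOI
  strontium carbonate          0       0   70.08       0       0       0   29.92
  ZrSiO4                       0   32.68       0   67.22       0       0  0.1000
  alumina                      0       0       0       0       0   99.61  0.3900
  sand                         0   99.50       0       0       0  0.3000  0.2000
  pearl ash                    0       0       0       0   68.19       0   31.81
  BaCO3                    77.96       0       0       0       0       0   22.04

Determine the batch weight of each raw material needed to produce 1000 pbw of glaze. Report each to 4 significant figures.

Intermediates are shown, rounded to four significant digits, as written. The whole derivation carries full float precision at each step. Each reported figure includes exactly one rounding. The derived quantities are recomputed from the batch weights on 1000 pbw of glass in full float precision (the six compositions, yield, LOI, net glass mass, the totals), precisely as stated by the problem or the answer.
Target oxide masses per 1000 pbw glaze:
  BaO: 12.43% × 1000 = 124.3 pbw
  SiO2: 65.40% × 1000 = 654.0 pbw
  SrO: 0.9257% × 1000 = 9.257 pbw
  ZrO2: 5.611% × 1000 = 56.11 pbw
  K2O: 7.569% × 1000 = 75.69 pbw
  Al2O3: 8.063% × 1000 = 80.63 pbw
Balance tally, oxide-wise, using the reported weights, versus the basis set out (sum by sum, the targets are met inside rounding margins):
  BaO: 159.4·0.7796 = 124.3 pbw (target 124.3 pbw)
  SiO2: 83.47·0.3268 + 629.9·0.9950 = 654.0 pbw (target 654.0 pbw)
  SrO: 13.21·0.7008 = 9.258 pbw (target 9.257 pbw)
  ZrO2: 83.47·0.6722 = 56.11 pbw (target 56.11 pbw)
  K2O: 111.0·0.6819 = 75.69 pbw (target 75.69 pbw)
  Al2O3: 79.05·0.9961 + 629.9·0.003000 = 80.63 pbw (target 80.63 pbw)
Consistency of the glass mass: batch Σ − ignition loss = 1000 pbw (oxide target masses add up to 1000 pbw; the stated basis being 1000 pbw — a pure rounding effect).
Adding the batch up: Σ batch = 1076 pbw; LOI loss = Σ batch·LOI = 76.04 pbw; as yield: glass ÷ batch → 92.93%.

Batch per 1000 pbw glaze:
  strontium carbonate: 13.21 pbw
  ZrSiO4: 83.47 pbw
  alumina: 79.05 pbw
  sand: 629.9 pbw
  pearl ash: 111.0 pbw
  BaCO3: 159.4 pbw
Total batch = 1076 pbw; LOI loss = 76.04 pbw; yield = 92.93%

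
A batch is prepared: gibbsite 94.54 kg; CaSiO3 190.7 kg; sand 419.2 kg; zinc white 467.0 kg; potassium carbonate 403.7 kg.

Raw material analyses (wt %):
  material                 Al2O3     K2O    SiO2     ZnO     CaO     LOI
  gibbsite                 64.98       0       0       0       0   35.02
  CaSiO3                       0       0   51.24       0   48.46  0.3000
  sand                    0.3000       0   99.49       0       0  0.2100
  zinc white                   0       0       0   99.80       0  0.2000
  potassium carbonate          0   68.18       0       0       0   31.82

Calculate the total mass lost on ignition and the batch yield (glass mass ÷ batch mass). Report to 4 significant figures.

LOI loss = 164.0 kg; glass = 1411 kg; yield = 89.59%

All arithmetic runs at exact precision at each step; mid-chain values are shown, rounded to 4 significant figures, alongside each step; exactly one rounding is applied to each reported number. The derived quantities (the yield, totals, five oxide percentages, LOI, glass mass) are rebuilt at exact precision using the weight values per 1411 kg of glass, as quoted within the question or the answer.
Each material's LOI contribution:
  gibbsite: 94.54 × 0.3502 = 33.11 kg
  CaSiO3: 190.7 × 0.003000 = 0.5721 kg
  sand: 419.2 × 0.002100 = 0.8803 kg
  zinc white: 467.0 × 0.002000 = 0.9340 kg
  potassium carbonate: 403.7 × 0.3182 = 128.5 kg
Total LOI = 164.0 kg
Glass = batch − LOI = 1575 − 164.0 = 1411 kg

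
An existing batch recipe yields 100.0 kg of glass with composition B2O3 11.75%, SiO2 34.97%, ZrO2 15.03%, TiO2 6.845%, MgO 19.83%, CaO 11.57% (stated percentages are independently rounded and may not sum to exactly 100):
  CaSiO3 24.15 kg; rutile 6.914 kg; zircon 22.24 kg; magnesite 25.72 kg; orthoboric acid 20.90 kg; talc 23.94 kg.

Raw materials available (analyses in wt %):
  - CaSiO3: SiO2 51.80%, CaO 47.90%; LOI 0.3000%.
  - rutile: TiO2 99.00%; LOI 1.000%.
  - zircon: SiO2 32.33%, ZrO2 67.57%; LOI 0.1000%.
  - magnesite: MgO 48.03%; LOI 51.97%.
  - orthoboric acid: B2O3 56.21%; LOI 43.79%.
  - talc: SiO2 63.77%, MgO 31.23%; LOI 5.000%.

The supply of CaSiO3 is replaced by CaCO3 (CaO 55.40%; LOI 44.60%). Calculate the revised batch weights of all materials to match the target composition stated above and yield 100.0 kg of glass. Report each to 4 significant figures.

All internal work keeps full precision in every operation — the intermediate values are shown (rounded to four significant digits) in the working; each reported result receives exactly one rounding — derived quantities (the six compositions, ignition loss, the yield, net glass mass, totals) are computed in full precision from the batch weights for 100.0 kg of glass, as set out in the question or the answer.
Target oxide masses per 100.0 kg glass:
  B2O3: 11.75% × 100.0 = 11.75 kg
  SiO2: 34.97% × 100.0 = 34.97 kg
  ZrO2: 15.03% × 100.0 = 15.03 kg
  TiO2: 6.845% × 100.0 = 6.845 kg
  MgO: 19.83% × 100.0 = 19.83 kg
  CaO: 11.57% × 100.0 = 11.57 kg
Mass-balance tally per oxide with the batch weights as given, versus the basis set out (sums match the target masses modulo rounding of the values):
  B2O3: 20.90·0.5621 = 11.75 kg (target 11.75 kg)
  SiO2: 22.24·0.3233 + 43.56·0.6377 = 34.97 kg (target 34.97 kg)
  ZrO2: 22.24·0.6757 = 15.03 kg (target 15.03 kg)
  TiO2: 6.914·0.9900 = 6.845 kg (target 6.845 kg)
  MgO: 12.96·0.4803 + 43.56·0.3123 = 19.83 kg (target 19.83 kg)
  CaO: 20.88·0.5540 = 11.57 kg (target 11.57 kg)
Glass-mass closure: whole batch net of LOI = 99.98 kg (targets for the oxides total 100.0 kg; the stated basis being 100.0 kg — deltas are rounding alone).
Whole-batch sum: Σ batch = 127.5 kg; the LOI term Σ batch·LOI equals 27.47 kg; glass ÷ batch gives a yield of 78.45%.

Revised batch per 100.0 kg glass:
  CaCO3: 20.88 kg
  rutile: 6.914 kg
  zircon: 22.24 kg
  magnesite: 12.96 kg
  orthoboric acid: 20.90 kg
  talc: 43.56 kg
Total batch = 127.5 kg; LOI loss = 27.47 kg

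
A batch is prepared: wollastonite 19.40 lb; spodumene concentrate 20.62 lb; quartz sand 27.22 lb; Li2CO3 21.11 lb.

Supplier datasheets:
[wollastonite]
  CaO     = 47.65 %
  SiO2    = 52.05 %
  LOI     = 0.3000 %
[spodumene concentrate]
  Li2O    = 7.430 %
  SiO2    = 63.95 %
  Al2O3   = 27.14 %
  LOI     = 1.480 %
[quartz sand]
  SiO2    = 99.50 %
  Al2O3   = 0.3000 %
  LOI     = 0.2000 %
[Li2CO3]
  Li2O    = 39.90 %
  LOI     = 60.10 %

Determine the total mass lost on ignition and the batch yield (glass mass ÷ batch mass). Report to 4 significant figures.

Intermediates are shown rounded off to 4 significant digits alongside each step — full float precision is carried all the way through — exactly one rounding is applied to every reported number. All derived quantities, including yield, ignition loss, glass mass, totals, four oxide percentages, are recomputed starting from the weights for 75.25 lb of glass at full float precision, as written in the problem or the answer.
Per-material ignition loss:
  wollastonite: 19.40 × 0.003000 = 0.05820 lb
  spodumene concentrate: 20.62 × 0.01480 = 0.3052 lb
  quartz sand: 27.22 × 0.002000 = 0.05444 lb
  Li2CO3: 21.11 × 0.6010 = 12.69 lb
Total LOI = 13.10 lb
Glass = batch − LOI = 88.35 − 13.10 = 75.25 lb

LOI loss = 13.10 lb; glass = 75.25 lb; yield = 85.17%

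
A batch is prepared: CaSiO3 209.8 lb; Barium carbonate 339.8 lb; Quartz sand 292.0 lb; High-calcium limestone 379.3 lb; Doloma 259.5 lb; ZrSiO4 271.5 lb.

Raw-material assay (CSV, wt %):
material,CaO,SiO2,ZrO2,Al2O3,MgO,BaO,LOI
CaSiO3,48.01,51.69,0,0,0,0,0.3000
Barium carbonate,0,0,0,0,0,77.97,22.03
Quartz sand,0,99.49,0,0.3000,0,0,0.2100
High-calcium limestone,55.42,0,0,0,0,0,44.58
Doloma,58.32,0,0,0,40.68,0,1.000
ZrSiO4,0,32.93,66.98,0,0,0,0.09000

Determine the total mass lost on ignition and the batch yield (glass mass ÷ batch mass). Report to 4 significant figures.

LOI loss = 248.0 lb; glass = 1504 lb; yield = 85.84%

All arithmetic keeps full precision at each step. The intermediate values are printed (rounded to 4 significant figures) alongside each step — each reported figure is rounded just once; the derived quantities (totals, glass mass, the six compositions, LOI, yield) are computed starting from the weights for 1504 lb of glass in exact precision as quoted within the problem or the answer.
Per-material ignition loss:
  CaSiO3: 209.8 × 0.003000 = 0.6294 lb
  Barium carbonate: 339.8 × 0.2203 = 74.86 lb
  Quartz sand: 292.0 × 0.002100 = 0.6132 lb
  High-calcium limestone: 379.3 × 0.4458 = 169.1 lb
  Doloma: 259.5 × 0.01000 = 2.595 lb
  ZrSiO4: 271.5 × 9.000e-04 = 0.2443 lb
Total LOI = 248.0 lb
Glass = batch − LOI = 1752 − 248.0 = 1504 lb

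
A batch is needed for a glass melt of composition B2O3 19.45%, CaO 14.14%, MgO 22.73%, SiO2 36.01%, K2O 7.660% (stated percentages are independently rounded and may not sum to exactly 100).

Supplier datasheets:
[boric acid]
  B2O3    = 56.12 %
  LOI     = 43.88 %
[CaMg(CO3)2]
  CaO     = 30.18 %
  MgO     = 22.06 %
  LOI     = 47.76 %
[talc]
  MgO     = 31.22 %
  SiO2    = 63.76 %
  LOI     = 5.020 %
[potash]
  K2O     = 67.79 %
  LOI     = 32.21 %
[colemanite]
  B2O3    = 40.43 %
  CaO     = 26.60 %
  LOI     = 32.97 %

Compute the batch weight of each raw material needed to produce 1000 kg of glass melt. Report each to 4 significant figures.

Batch per 1000 kg glass melt:
  boric acid: 152.5 kg
  CaMg(CO3)2: 231.1 kg
  talc: 564.8 kg
  potash: 113.0 kg
  colemanite: 269.4 kg
Total batch = 1331 kg; LOI loss = 330.9 kg; yield = 75.14%

Values along the way are printed, rounded to 4 significant figures, on the page; each numeric step runs at full precision in every operation — every reported value carries a single rounding; all derived quantities (the five compositions, glass mass, the totals, LOI, yield) are rebuilt in exact precision starting from the weights on 1000 kg of glass exactly as shown in either problem or answer.
Oxide mass targets, per 1000 kg glass melt:
  B2O3: 19.45% × 1000 = 194.5 kg
  CaO: 14.14% × 1000 = 141.4 kg
  MgO: 22.73% × 1000 = 227.3 kg
  SiO2: 36.01% × 1000 = 360.1 kg
  K2O: 7.660% × 1000 = 76.60 kg
Checking each oxide sum per the reported batch figures, relative to the basis at hand (summed amounts equal target values inside rounding margins):
  B2O3: 152.5·0.5612 + 269.4·0.4043 = 194.5 kg (target 194.5 kg)
  CaO: 231.1·0.3018 + 269.4·0.2660 = 141.4 kg (target 141.4 kg)
  MgO: 231.1·0.2206 + 564.8·0.3122 = 227.3 kg (target 227.3 kg)
  SiO2: 564.8·0.6376 = 360.1 kg (target 360.1 kg)
  K2O: 113.0·0.6779 = 76.60 kg (target 76.60 kg)
Glass-mass sanity pass: total batch − LOI = 999.9 kg (per-oxide target masses sum to 999.9 kg; basis as stated: 1000 kg — gaps are rounding artifacts).
Whole-batch sum: Σ batch = 1331 kg; ignition loss, Σ(batch × LOI) = 330.9 kg; glass ÷ batch gives a yield of 75.14%.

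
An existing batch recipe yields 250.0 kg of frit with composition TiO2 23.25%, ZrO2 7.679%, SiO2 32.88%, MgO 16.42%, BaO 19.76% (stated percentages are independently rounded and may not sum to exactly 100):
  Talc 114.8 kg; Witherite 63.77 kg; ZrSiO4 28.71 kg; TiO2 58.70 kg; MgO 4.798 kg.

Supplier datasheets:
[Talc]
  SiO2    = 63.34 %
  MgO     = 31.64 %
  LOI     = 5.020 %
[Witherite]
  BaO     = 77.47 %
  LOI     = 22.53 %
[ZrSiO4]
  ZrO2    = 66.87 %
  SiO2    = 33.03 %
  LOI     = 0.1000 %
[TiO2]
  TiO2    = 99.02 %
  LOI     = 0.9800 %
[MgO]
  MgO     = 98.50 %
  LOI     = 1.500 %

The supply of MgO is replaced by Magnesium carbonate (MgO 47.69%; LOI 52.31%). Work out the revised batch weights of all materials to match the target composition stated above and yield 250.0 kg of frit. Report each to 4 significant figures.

Revised batch per 250.0 kg frit:
  Talc: 114.8 kg
  Witherite: 63.77 kg
  ZrSiO4: 28.71 kg
  TiO2: 58.70 kg
  Magnesium carbonate: 9.909 kg
Total batch = 275.9 kg; LOI loss = 25.92 kg

Each numeric step runs at exact precision from start to finish — mid-chain values are printed rounded off to 4 significant figures between the steps — exactly one rounding is applied to each reported number — all derived quantities, which include ignition loss, net glass mass, five oxide percentages, totals, yield, are re-derived at full float precision, exactly as printed in the problem or the answer, from the batch weights on 250.0 kg of glass.
Target masses of each oxide per 250.0 kg frit:
  TiO2: 23.25% × 250.0 = 58.12 kg
  ZrO2: 7.679% × 250.0 = 19.20 kg
  SiO2: 32.88% × 250.0 = 82.20 kg
  MgO: 16.42% × 250.0 = 41.05 kg
  BaO: 19.76% × 250.0 = 49.40 kg
Mass-balance tally per oxide from the weights as reported, against the basis in use (target by target, the sums agree within answer rounding):
  TiO2: 58.70·0.9902 = 58.12 kg (target 58.12 kg)
  ZrO2: 28.71·0.6687 = 19.20 kg (target 19.20 kg)
  SiO2: 114.8·0.6334 + 28.71·0.3303 = 82.20 kg (target 82.20 kg)
  MgO: 114.8·0.3164 + 9.909·0.4769 = 41.05 kg (target 41.05 kg)
  BaO: 63.77·0.7747 = 49.40 kg (target 49.40 kg)
Glass-mass sanity pass: total batch − LOI = 250.0 kg (summing oxide targets gives 250.0 kg; versus the stated basis of 250.0 kg — a pure rounding effect).
Summing the batch: Σ batch = 275.9 kg; LOI loss = Σ batch·LOI = 25.92 kg; yield: glass divided by total = 90.61%.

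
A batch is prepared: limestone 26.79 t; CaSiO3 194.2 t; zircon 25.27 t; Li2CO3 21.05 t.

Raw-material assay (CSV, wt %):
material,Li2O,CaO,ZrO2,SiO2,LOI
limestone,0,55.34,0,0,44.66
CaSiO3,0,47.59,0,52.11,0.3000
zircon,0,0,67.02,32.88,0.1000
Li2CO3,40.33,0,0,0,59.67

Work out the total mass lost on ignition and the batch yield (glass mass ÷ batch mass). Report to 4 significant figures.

LOI loss = 25.13 t; glass = 242.2 t; yield = 90.60%

The intermediate values appear with 4-significant-figure rounding across the worked steps; every computation keeps full float precision through every step — each reported figure sees exactly one rounding; the derived quantities (ignition loss, the yield, net glass mass, the four compositions, totals) are computed at full precision from the weighed amounts at 242.2 t of glass, as they appear in problem or answer.
Loss on ignition, line by line:
  limestone: 26.79 × 0.4466 = 11.96 t
  CaSiO3: 194.2 × 0.003000 = 0.5826 t
  zircon: 25.27 × 0.001000 = 0.02527 t
  Li2CO3: 21.05 × 0.5967 = 12.56 t
Total LOI = 25.13 t
Glass = batch − LOI = 267.3 − 25.13 = 242.2 t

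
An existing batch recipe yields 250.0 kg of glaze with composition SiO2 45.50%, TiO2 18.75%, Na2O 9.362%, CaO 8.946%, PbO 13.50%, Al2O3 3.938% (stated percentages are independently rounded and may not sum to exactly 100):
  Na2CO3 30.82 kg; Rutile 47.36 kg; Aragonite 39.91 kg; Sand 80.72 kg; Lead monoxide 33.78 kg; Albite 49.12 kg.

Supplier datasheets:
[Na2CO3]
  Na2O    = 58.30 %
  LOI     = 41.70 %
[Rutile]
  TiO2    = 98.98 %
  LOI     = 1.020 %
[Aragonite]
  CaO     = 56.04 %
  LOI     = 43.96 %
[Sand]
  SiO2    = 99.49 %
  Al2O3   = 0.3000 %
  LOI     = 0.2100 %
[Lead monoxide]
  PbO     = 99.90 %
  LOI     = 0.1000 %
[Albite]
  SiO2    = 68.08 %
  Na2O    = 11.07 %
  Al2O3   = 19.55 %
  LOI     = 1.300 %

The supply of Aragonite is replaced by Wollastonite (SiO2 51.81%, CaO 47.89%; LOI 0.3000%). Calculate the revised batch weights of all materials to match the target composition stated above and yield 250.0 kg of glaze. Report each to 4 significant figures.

Revised batch per 250.0 kg glaze:
  Na2CO3: 30.75 kg
  Rutile: 47.36 kg
  Wollastonite: 46.70 kg
  Sand: 56.14 kg
  Lead monoxide: 33.78 kg
  Albite: 49.50 kg
Total batch = 264.2 kg; LOI loss = 14.24 kg

The working math keeps full precision in every operation — rounding to four significant digits extends to every mid-chain value as printed. Every reported result takes exactly one rounding; the derived quantities (the totals, yield, glass mass, the six compositions, ignition loss) are computed in full precision using the weight values for 250.0 kg of glass as they appear in problem or answer.
Oxide mass targets, per 250.0 kg glaze:
  SiO2: 45.50% × 250.0 = 113.8 kg
  TiO2: 18.75% × 250.0 = 46.88 kg
  Na2O: 9.362% × 250.0 = 23.40 kg
  CaO: 8.946% × 250.0 = 22.36 kg
  PbO: 13.50% × 250.0 = 33.75 kg
  Al2O3: 3.938% × 250.0 = 9.845 kg
Per-oxide balance check given the weights on record, for the quoted basis mass (each sum matches its target mass up to rounding of the answer):
  SiO2: 46.70·0.5181 + 56.14·0.9949 + 49.50·0.6808 = 113.7 kg (target 113.8 kg)
  TiO2: 47.36·0.9898 = 46.88 kg (target 46.88 kg)
  Na2O: 30.75·0.5830 + 49.50·0.1107 = 23.41 kg (target 23.40 kg)
  CaO: 46.70·0.4789 = 22.36 kg (target 22.36 kg)
  PbO: 33.78·0.9990 = 33.75 kg (target 33.75 kg)
  Al2O3: 56.14·0.003000 + 49.50·0.1955 = 9.846 kg (target 9.845 kg)
The glass-mass cross-check: total charge less LOI = 250.0 kg (oxide target masses add up to 250.0 kg; basis as stated: 250.0 kg — differing by rounding only).
Batch grand total — Σ batch = 264.2 kg; LOI removed, Σ of batch·LOI: 14.24 kg; yield: glass divided by total = 94.61%.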